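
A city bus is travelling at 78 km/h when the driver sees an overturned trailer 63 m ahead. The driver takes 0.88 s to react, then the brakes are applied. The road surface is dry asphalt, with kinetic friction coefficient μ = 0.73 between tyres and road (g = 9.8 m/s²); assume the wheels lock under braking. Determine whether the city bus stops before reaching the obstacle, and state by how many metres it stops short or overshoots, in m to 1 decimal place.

78 km/h ÷ 3.6 = 21.6667 m/s.
a = μg = 0.73 × 9.8 = 7.154 m/s².
Reaction distance = 21.6667 × 0.88 = 19.067 m.
Braking distance = v²/(2a) = 469.446 / 14.308 = 32.810 m.
Total stopping distance = 19.067 + 32.810 = 51.877 m, vs 63 m available — it stops with 63 − 51.877 = 11.123 m to spare.

Yes — it stops 11.1 m short of the obstacle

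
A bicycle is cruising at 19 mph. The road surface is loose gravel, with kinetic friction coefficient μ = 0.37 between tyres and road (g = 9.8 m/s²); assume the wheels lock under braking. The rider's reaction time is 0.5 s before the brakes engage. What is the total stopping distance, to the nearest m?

19 mph × 0.44704 = 8.4938 m/s.
a = μg = 0.37 × 9.8 = 3.626 m/s².
Reaction distance = v·t_r = 8.4938 × 0.5 = 4.247 m.
Braking distance = v²/(2a) = 8.4938² / (2 × 3.626) = 72.145 / 7.252 = 9.948 m.
Total = 4.247 + 9.948 = 14.195 m.

Total stopping distance ≈ 14 m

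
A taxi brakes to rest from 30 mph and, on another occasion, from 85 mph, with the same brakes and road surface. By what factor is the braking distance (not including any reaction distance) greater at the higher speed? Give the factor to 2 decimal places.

Braking distance d = v²/(2a), so with a fixed, d ∝ v².
Factor = (85/30)² = 2.8333² = 8.0276.

Factor ≈ 8.03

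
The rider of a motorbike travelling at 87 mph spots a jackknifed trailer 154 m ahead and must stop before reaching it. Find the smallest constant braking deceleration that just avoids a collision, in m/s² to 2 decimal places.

Required deceleration ≈ 4.91 m/s²

87 mph × 0.44704 = 38.8925 m/s.
v² = 2a·d ⇒ a = v²/(2d) = 38.8925² / (2 × 154.000) = 1512.627 / 308.000 = 4.9111 m/s².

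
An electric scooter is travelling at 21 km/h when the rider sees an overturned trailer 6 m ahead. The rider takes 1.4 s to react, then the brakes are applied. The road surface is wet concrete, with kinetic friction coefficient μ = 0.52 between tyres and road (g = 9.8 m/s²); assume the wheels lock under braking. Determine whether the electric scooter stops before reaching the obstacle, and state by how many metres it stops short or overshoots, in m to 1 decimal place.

No — it overshoots by 5.5 m

21 km/h ÷ 3.6 = 5.8333 m/s.
a = μg = 0.52 × 9.8 = 5.096 m/s².
Reaction distance = 5.8333 × 1.4 = 8.167 m.
Braking distance = v²/(2a) = 34.027 / 10.192 = 3.339 m.
Total stopping distance = 8.167 + 3.339 = 11.506 m, vs 6 m available — it cannot stop in time and overshoots by 11.506 − 6 = 5.506 m.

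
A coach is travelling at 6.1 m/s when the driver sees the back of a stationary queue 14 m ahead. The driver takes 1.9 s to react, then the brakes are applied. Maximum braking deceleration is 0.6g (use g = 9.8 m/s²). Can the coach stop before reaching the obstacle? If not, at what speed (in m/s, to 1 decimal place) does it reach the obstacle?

a = 0.6 × 9.8 = 5.880 m/s².
Reaction distance = 6.1000 × 1.9 = 11.590 m.
Braking distance needed to stop: v²/(2a) = 37.210 / 11.760 = 3.164 m, so total needed = 11.590 + 3.164 = 14.754 m > 14 m — it cannot stop.
Distance remaining when braking begins: 14 − 11.590 = 2.410 m.
v² = v₀² − 2a·d = 37.210 − 2 × 5.880 × 2.410 = 8.868 m²/s².
v = √8.868 = 2.978 m/s.

No — it strikes the obstacle at 3.0 m/s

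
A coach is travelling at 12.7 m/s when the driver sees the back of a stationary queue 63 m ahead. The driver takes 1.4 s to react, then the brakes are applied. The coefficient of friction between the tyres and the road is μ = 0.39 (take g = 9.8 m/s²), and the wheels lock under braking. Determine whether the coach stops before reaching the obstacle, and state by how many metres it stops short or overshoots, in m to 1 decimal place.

a = μg = 0.39 × 9.8 = 3.822 m/s².
Reaction distance = 12.7000 × 1.4 = 17.780 m.
Braking distance = v²/(2a) = 161.290 / 7.644 = 21.100 m.
Total stopping distance = 17.780 + 21.100 = 38.880 m, vs 63 m available — it stops with 63 − 38.880 = 24.120 m to spare.

Yes — it stops 24.1 m short of the obstacle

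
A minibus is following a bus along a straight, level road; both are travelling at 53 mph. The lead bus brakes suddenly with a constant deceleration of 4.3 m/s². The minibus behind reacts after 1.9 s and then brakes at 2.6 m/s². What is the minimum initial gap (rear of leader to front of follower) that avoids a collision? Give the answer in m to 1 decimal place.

53 mph × 0.44704 = 23.6931 m/s.
Leader travels v²/(2a_L) = 561.363 / 8.600 = 65.275 m before stopping.
Follower covers v·t_r = 23.6931 × 1.9 = 45.017 m while reacting, then v²/(2a_F) = 561.363 / 5.200 = 107.954 m while braking, for a total of 45.017 + 107.954 = 152.971 m.
Since a_F ≤ a_L and the follower starts braking later, the follower is never slower than the leader, so the closest approach is when both have stopped.
Minimum gap = 152.971 − 65.275 = 87.696 m.

Minimum gap ≈ 87.7 m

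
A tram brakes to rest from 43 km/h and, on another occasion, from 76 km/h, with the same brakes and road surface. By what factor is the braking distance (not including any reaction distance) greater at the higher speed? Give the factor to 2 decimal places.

Factor ≈ 3.12

Braking distance d = v²/(2a), so with a fixed, d ∝ v².
Factor = (76/43)² = 1.7674² = 3.1237.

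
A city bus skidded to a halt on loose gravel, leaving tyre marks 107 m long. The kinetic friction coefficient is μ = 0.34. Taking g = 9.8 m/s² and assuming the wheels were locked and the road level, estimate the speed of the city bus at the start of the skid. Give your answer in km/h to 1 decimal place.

Deceleration a = μg = 0.34 × 9.8 = 3.332 m/s².
v = √(2a·d) = √(2 × 3.332 × 107) = √713.048 = 26.7030 m/s.
= 26.7030 × 3.6 = 96.131 km/h.

Initial speed ≈ 96.1 km/h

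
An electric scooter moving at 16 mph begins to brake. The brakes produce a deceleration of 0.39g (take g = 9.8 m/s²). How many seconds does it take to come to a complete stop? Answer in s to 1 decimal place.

16 mph × 0.44704 = 7.1526 m/s.
a = 0.39 × 9.8 = 3.822 m/s².
Braking time = v/a = 7.1526 / 3.822 = 1.871 s.

Braking time ≈ 1.9 s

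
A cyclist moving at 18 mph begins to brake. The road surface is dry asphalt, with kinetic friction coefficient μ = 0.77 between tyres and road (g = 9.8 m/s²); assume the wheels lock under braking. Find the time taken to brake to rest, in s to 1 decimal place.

Braking time ≈ 1.1 s

18 mph × 0.44704 = 8.0467 m/s.
a = μg = 0.77 × 9.8 = 7.546 m/s².
Braking time = v/a = 8.0467 / 7.546 = 1.066 s.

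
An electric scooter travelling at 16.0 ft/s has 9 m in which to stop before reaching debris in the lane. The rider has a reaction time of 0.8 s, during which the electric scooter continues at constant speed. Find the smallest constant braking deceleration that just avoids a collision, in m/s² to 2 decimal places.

16 ft/s × 0.3048 = 4.8768 m/s.
Distance covered during reaction = 4.8768 × 0.8 = 3.901 m.
Distance available for braking: 9 − 3.901 = 5.099 m.
v² = 2a·d ⇒ a = v²/(2d) = 4.8768² / (2 × 5.099) = 23.783 / 10.198 = 2.3321 m/s².

Required deceleration ≈ 2.33 m/s²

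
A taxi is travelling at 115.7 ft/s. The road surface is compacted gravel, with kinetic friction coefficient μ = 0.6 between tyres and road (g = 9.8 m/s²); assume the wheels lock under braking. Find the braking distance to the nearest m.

Braking distance ≈ 106 m

115.7 ft/s × 0.3048 = 35.2654 m/s.
a = μg = 0.6 × 9.8 = 5.880 m/s².
Braking distance = v²/(2a) = 35.2654² / (2 × 5.880) = 1243.648 / 11.760 = 105.752 m.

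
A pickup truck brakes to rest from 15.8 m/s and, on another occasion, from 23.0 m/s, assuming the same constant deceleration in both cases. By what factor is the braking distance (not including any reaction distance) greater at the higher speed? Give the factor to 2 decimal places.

Factor ≈ 2.12

Braking distance d = v²/(2a), so with a fixed, d ∝ v².
Factor = (23.0/15.8)² = 1.4557² = 2.1191.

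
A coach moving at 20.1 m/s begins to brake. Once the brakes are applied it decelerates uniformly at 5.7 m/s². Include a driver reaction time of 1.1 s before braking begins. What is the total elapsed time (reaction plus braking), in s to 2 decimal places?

Total time ≈ 4.63 s

Braking time = v/a = 20.1000 / 5.700 = 3.526 s.
Total = 1.1 + 3.526 = 4.626 s.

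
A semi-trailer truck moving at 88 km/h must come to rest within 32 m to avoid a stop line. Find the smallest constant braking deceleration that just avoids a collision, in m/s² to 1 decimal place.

88 km/h ÷ 3.6 = 24.4444 m/s.
v² = 2a·d ⇒ a = v²/(2d) = 24.4444² / (2 × 32.000) = 597.529 / 64.000 = 9.3364 m/s².

Required deceleration ≈ 9.3 m/s²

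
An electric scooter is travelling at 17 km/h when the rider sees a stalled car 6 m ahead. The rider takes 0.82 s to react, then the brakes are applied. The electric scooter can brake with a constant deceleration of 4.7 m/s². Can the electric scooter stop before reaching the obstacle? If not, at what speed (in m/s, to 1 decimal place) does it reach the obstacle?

17 km/h ÷ 3.6 = 4.7222 m/s.
Reaction distance = 4.7222 × 0.82 = 3.872 m.
Braking distance needed to stop: v²/(2a) = 22.299 / 9.400 = 2.372 m, so total needed = 3.872 + 2.372 = 6.244 m > 6 m — it cannot stop.
Distance remaining when braking begins: 6 − 3.872 = 2.128 m.
v² = v₀² − 2a·d = 22.299 − 2 × 4.700 × 2.128 = 2.296 m²/s².
v = √2.296 = 1.515 m/s.

No — it strikes the obstacle at 1.5 m/s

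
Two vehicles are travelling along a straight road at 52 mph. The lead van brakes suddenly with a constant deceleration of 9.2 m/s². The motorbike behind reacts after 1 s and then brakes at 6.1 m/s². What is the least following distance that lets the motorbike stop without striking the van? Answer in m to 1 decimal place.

Minimum gap ≈ 38.2 m

52 mph × 0.44704 = 23.2461 m/s.
Leader travels v²/(2a_L) = 540.381 / 18.400 = 29.369 m before stopping.
Follower covers v·t_r = 23.2461 × 1 = 23.246 m while reacting, then v²/(2a_F) = 540.381 / 12.200 = 44.294 m while braking, for a total of 23.246 + 44.294 = 67.540 m.
Since a_F ≤ a_L and the follower starts braking later, the follower is never slower than the leader, so the closest approach is when both have stopped.
Minimum gap = 67.540 − 29.369 = 38.171 m.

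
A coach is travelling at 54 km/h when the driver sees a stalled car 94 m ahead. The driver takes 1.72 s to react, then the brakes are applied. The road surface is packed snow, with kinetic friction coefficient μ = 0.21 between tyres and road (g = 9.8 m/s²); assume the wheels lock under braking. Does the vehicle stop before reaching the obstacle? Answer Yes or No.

Yes

54 km/h ÷ 3.6 = 15.0000 m/s.
a = μg = 0.21 × 9.8 = 2.058 m/s².
Reaction distance = 15.0000 × 1.72 = 25.800 m.
Braking distance = v²/(2a) = 225.000 / 4.116 = 54.665 m.
Total stopping distance = 25.800 + 54.665 = 80.465 m, vs 94 m available — it stops with 94 − 80.465 = 13.535 m to spare.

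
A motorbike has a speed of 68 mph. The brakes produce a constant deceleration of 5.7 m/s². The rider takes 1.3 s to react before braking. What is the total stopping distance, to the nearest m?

Total stopping distance ≈ 121 m

68 mph × 0.44704 = 30.3987 m/s.
Reaction distance = v·t_r = 30.3987 × 1.3 = 39.518 m.
Braking distance = v²/(2a) = 30.3987² / (2 × 5.700) = 924.081 / 11.400 = 81.060 m.
Total = 39.518 + 81.060 = 120.578 m.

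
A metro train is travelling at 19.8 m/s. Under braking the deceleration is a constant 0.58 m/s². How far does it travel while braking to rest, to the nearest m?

Braking distance ≈ 338 m

Braking distance = v²/(2a) = 19.8000² / (2 × 0.580) = 392.040 / 1.160 = 337.966 m.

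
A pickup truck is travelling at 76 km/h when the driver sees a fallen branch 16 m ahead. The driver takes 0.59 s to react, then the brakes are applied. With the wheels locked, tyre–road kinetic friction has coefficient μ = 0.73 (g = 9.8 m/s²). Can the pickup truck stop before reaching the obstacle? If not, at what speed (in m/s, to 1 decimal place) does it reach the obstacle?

No — it strikes the obstacle at 19.9 m/s

76 km/h ÷ 3.6 = 21.1111 m/s.
a = μg = 0.73 × 9.8 = 7.154 m/s².
Reaction distance = 21.1111 × 0.59 = 12.456 m.
Braking distance needed to stop: v²/(2a) = 445.679 / 14.308 = 31.149 m, so total needed = 12.456 + 31.149 = 43.605 m > 16 m — it cannot stop.
Distance remaining when braking begins: 16 − 12.456 = 3.544 m.
v² = v₀² − 2a·d = 445.679 − 2 × 7.154 × 3.544 = 394.971 m²/s².
v = √394.971 = 19.874 m/s.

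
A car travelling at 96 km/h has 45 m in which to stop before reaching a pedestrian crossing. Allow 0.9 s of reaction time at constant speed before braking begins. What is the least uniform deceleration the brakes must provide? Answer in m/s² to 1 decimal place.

96 km/h ÷ 3.6 = 26.6667 m/s.
Distance covered during reaction = 26.6667 × 0.9 = 24.000 m.
Distance available for braking: 45 − 24.000 = 21.000 m.
v² = 2a·d ⇒ a = v²/(2d) = 26.6667² / (2 × 21.000) = 711.113 / 42.000 = 16.9313 m/s².

Required deceleration ≈ 16.9 m/s²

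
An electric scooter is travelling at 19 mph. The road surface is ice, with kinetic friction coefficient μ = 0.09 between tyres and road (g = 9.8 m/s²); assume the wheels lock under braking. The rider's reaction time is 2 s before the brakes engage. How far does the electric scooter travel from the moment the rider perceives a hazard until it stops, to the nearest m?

Total stopping distance ≈ 58 m

19 mph × 0.44704 = 8.4938 m/s.
a = μg = 0.09 × 9.8 = 0.882 m/s².
Reaction distance = v·t_r = 8.4938 × 2 = 16.988 m.
Braking distance = v²/(2a) = 8.4938² / (2 × 0.882) = 72.145 / 1.764 = 40.899 m.
Total = 16.988 + 40.899 = 57.887 m.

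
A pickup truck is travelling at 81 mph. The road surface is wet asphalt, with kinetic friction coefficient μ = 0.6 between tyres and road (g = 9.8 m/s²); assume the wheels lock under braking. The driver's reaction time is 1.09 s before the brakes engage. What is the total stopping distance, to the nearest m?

81 mph × 0.44704 = 36.2102 m/s.
a = μg = 0.6 × 9.8 = 5.880 m/s².
Reaction distance = v·t_r = 36.2102 × 1.09 = 39.469 m.
Braking distance = v²/(2a) = 36.2102² / (2 × 5.880) = 1311.179 / 11.760 = 111.495 m.
Total = 39.469 + 111.495 = 150.964 m.

Total stopping distance ≈ 151 m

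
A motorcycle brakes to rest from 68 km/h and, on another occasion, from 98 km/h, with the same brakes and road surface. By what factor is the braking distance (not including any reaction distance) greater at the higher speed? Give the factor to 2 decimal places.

Factor ≈ 2.08

Braking distance d = v²/(2a), so with a fixed, d ∝ v².
Factor = (98/68)² = 1.4412² = 2.0771.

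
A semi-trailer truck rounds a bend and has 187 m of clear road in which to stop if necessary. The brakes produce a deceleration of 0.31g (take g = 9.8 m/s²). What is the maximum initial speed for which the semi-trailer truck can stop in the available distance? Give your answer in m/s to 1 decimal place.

Maximum speed ≈ 33.7 m/s

a = 0.31 × 9.8 = 3.038 m/s².
v²/(2a) = d ⇒ v = √(2 × 3.038 × 187) = √1136.21 = 33.7077 m/s.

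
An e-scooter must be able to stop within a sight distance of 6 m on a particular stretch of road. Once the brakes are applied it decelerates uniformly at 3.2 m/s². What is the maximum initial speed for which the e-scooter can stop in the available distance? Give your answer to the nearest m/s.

v²/(2a) = d ⇒ v = √(2 × 3.200 × 6) = √38.40 = 6.1968 m/s.

Maximum speed ≈ 6 m/s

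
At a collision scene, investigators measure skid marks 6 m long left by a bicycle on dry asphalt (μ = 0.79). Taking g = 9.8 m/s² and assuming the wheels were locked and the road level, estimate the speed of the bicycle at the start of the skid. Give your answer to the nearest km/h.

Initial speed ≈ 35 km/h

Deceleration a = μg = 0.79 × 9.8 = 7.742 m/s².
v = √(2a·d) = √(2 × 7.742 × 6) = √92.904 = 9.6387 m/s.
= 9.6387 × 3.6 = 34.699 km/h.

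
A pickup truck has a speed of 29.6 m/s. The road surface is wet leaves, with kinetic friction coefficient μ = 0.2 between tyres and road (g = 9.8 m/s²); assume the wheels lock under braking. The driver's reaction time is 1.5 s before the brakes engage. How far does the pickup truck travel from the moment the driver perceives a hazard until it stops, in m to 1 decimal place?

Total stopping distance ≈ 267.9 m

a = μg = 0.2 × 9.8 = 1.960 m/s².
Reaction distance = v·t_r = 29.6000 × 1.5 = 44.400 m.
Braking distance = v²/(2a) = 29.6000² / (2 × 1.960) = 876.160 / 3.920 = 223.510 m.
Total = 44.400 + 223.510 = 267.910 m.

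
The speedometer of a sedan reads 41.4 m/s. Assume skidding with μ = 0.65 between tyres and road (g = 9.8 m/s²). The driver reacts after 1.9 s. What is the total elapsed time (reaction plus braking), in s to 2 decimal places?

Total time ≈ 8.40 s

a = μg = 0.65 × 9.8 = 6.370 m/s².
Braking time = v/a = 41.4000 / 6.370 = 6.499 s.
Total = 1.9 + 6.499 = 8.399 s.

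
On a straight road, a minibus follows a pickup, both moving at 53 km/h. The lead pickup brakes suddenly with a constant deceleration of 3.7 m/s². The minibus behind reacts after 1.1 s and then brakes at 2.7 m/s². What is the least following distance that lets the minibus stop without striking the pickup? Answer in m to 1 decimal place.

53 km/h ÷ 3.6 = 14.7222 m/s.
Leader travels v²/(2a_L) = 216.743 / 7.400 = 29.290 m before stopping.
Follower covers v·t_r = 14.7222 × 1.1 = 16.194 m while reacting, then v²/(2a_F) = 216.743 / 5.400 = 40.138 m while braking, for a total of 16.194 + 40.138 = 56.332 m.
Since a_F ≤ a_L and the follower starts braking later, the follower is never slower than the leader, so the closest approach is when both have stopped.
Minimum gap = 56.332 − 29.290 = 27.042 m.

Minimum gap ≈ 27.0 m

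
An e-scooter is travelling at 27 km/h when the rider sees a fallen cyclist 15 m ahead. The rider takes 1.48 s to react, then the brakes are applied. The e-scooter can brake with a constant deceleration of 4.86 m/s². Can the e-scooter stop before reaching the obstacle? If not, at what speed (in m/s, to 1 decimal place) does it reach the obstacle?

27 km/h ÷ 3.6 = 7.5000 m/s.
Reaction distance = 7.5000 × 1.48 = 11.100 m.
Braking distance needed to stop: v²/(2a) = 56.250 / 9.720 = 5.787 m, so total needed = 11.100 + 5.787 = 16.887 m > 15 m — it cannot stop.
Distance remaining when braking begins: 15 − 11.100 = 3.900 m.
v² = v₀² − 2a·d = 56.250 − 2 × 4.860 × 3.900 = 18.342 m²/s².
v = √18.342 = 4.283 m/s.

No — it strikes the obstacle at 4.3 m/s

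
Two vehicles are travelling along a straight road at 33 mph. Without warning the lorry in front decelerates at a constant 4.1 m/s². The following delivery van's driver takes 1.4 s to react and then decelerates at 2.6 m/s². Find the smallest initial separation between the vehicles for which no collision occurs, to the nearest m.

33 mph × 0.44704 = 14.7523 m/s.
Leader travels v²/(2a_L) = 217.630 / 8.200 = 26.540 m before stopping.
Follower covers v·t_r = 14.7523 × 1.4 = 20.653 m while reacting, then v²/(2a_F) = 217.630 / 5.200 = 41.852 m while braking, for a total of 20.653 + 41.852 = 62.505 m.
Since a_F ≤ a_L and the follower starts braking later, the follower is never slower than the leader, so the closest approach is when both have stopped.
Minimum gap = 62.505 − 26.540 = 35.965 m.

Minimum gap ≈ 36 m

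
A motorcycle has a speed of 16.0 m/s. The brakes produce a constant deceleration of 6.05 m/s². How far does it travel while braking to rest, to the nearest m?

Braking distance ≈ 21 m

Braking distance = v²/(2a) = 16.0000² / (2 × 6.050) = 256.000 / 12.100 = 21.157 m.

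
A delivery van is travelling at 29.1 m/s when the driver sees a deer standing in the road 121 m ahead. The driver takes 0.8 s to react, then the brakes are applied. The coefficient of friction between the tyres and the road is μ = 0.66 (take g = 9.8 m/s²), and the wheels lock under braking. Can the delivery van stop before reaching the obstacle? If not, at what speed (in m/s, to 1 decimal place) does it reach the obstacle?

Yes — it stops about 32.3 m short of the obstacle, so it never reaches it

a = μg = 0.66 × 9.8 = 6.468 m/s².
Reaction distance = 29.1000 × 0.8 = 23.280 m.
Braking distance = v²/(2a) = 846.810 / 12.936 = 65.462 m.
Total stopping distance = 23.280 + 65.462 = 88.742 m, vs 121 m available — it stops with 121 − 88.742 = 32.258 m to spare.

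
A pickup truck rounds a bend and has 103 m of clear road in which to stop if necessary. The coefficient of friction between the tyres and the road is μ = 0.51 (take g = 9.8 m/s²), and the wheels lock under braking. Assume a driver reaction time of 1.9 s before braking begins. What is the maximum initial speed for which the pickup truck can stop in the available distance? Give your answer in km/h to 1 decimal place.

Maximum speed ≈ 86.3 km/h

a = μg = 0.51 × 9.8 = 4.998 m/s².
Stopping distance: v·t_r + v²/(2a) = 103 with t_r = 1.9 s and a = 4.998 m/s².
So v² + 18.992 v − 1029.59 = 0.
Positive root: v = −a·t_r + √((a·t_r)² + 2a·d) = −9.496 + √(90.174 + 1029.59) = 23.9669 m/s.
23.9669 m/s × 3.6 = 86.281 km/h.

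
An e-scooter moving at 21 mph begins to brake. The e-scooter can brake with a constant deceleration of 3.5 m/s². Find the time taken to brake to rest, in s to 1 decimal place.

Braking time ≈ 2.7 s

21 mph × 0.44704 = 9.3878 m/s.
Braking time = v/a = 9.3878 / 3.500 = 2.682 s.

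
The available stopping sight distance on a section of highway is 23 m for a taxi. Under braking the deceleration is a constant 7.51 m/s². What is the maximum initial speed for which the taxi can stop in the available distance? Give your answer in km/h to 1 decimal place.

Maximum speed ≈ 66.9 km/h

v²/(2a) = d ⇒ v = √(2 × 7.510 × 23) = √345.46 = 18.5866 m/s.
18.5866 m/s × 3.6 = 66.912 km/h.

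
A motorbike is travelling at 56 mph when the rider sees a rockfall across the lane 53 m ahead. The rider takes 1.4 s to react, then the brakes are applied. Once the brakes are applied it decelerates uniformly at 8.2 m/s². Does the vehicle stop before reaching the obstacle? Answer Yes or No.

56 mph × 0.44704 = 25.0342 m/s.
Reaction distance = 25.0342 × 1.4 = 35.048 m.
Braking distance = v²/(2a) = 626.711 / 16.400 = 38.214 m.
Total stopping distance = 35.048 + 38.214 = 73.262 m, vs 53 m available — it cannot stop in time and overshoots by 73.262 − 53 = 20.262 m.

No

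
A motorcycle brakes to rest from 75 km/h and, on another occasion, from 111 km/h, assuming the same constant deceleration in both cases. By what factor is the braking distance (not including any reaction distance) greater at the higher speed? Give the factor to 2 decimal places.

Braking distance d = v²/(2a), so with a fixed, d ∝ v².
Factor = (111/75)² = 1.4800² = 2.1904.

Factor ≈ 2.19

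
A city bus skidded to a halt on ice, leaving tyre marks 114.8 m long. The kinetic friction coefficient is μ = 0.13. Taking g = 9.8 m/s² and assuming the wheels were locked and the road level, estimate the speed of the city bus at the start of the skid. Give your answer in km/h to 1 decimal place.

Initial speed ≈ 61.6 km/h

Deceleration a = μg = 0.13 × 9.8 = 1.274 m/s².
v = √(2a·d) = √(2 × 1.274 × 114.8) = √292.510 = 17.1029 m/s.
= 17.1029 × 3.6 = 61.570 km/h.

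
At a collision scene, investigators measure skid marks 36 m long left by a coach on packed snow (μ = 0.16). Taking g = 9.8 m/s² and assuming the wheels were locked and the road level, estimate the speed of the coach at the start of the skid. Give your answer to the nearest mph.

Initial speed ≈ 24 mph

Deceleration a = μg = 0.16 × 9.8 = 1.568 m/s².
v = √(2a·d) = √(2 × 1.568 × 36) = √112.896 = 10.6253 m/s.
= 10.6253 ÷ 0.44704 = 23.768 mph.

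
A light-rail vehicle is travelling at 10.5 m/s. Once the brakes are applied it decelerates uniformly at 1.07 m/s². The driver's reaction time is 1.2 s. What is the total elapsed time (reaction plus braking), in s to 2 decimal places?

Total time ≈ 11.01 s

Braking time = v/a = 10.5000 / 1.070 = 9.813 s.
Total = 1.2 + 9.813 = 11.013 s.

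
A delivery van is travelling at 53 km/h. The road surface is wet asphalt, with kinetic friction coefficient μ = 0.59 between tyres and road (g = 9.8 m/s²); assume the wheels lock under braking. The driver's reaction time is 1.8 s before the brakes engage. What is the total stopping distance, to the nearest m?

53 km/h ÷ 3.6 = 14.7222 m/s.
a = μg = 0.59 × 9.8 = 5.782 m/s².
Reaction distance = v·t_r = 14.7222 × 1.8 = 26.500 m.
Braking distance = v²/(2a) = 14.7222² / (2 × 5.782) = 216.743 / 11.564 = 18.743 m.
Total = 26.500 + 18.743 = 45.243 m.

Total stopping distance ≈ 45 m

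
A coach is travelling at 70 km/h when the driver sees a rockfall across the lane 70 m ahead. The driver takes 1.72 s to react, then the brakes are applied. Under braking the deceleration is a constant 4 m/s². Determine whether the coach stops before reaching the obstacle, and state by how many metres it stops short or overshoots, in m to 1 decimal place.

No — it overshoots by 10.7 m

70 km/h ÷ 3.6 = 19.4444 m/s.
Reaction distance = 19.4444 × 1.72 = 33.444 m.
Braking distance = v²/(2a) = 378.085 / 8.000 = 47.261 m.
Total stopping distance = 33.444 + 47.261 = 80.705 m, vs 70 m available — it cannot stop in time and overshoots by 80.705 − 70 = 10.705 m.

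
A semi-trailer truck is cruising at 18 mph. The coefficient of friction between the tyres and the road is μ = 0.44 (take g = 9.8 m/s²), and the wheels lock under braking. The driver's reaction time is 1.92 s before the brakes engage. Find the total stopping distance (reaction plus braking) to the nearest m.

18 mph × 0.44704 = 8.0467 m/s.
a = μg = 0.44 × 9.8 = 4.312 m/s².
Reaction distance = v·t_r = 8.0467 × 1.92 = 15.450 m.
Braking distance = v²/(2a) = 8.0467² / (2 × 4.312) = 64.749 / 8.624 = 7.508 m.
Total = 15.450 + 7.508 = 22.958 m.

Total stopping distance ≈ 23 m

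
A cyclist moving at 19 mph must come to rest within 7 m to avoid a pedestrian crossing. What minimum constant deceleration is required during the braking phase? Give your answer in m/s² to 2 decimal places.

19 mph × 0.44704 = 8.4938 m/s.
v² = 2a·d ⇒ a = v²/(2d) = 8.4938² / (2 × 7.000) = 72.145 / 14.000 = 5.1532 m/s².

Required deceleration ≈ 5.15 m/s²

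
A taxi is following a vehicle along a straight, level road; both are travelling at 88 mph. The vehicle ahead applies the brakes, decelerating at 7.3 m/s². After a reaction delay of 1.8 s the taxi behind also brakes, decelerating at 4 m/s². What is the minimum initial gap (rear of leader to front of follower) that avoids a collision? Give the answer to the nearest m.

88 mph × 0.44704 = 39.3395 m/s.
Leader travels v²/(2a_L) = 1547.596 / 14.600 = 106.000 m before stopping.
Follower covers v·t_r = 39.3395 × 1.8 = 70.811 m while reacting, then v²/(2a_F) = 1547.596 / 8.000 = 193.450 m while braking, for a total of 70.811 + 193.450 = 264.261 m.
Since a_F ≤ a_L and the follower starts braking later, the follower is never slower than the leader, so the closest approach is when both have stopped.
Minimum gap = 264.261 − 106.000 = 158.261 m.

Minimum gap ≈ 158 m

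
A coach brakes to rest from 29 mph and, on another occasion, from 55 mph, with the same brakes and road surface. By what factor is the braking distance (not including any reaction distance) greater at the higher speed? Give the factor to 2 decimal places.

Braking distance d = v²/(2a), so with a fixed, d ∝ v².
Factor = (55/29)² = 1.8966² = 3.5971.

Factor ≈ 3.60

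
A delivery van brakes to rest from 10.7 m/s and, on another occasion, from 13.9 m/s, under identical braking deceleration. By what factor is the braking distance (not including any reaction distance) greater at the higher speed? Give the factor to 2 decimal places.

Braking distance d = v²/(2a), so with a fixed, d ∝ v².
Factor = (13.9/10.7)² = 1.2991² = 1.6877.

Factor ≈ 1.69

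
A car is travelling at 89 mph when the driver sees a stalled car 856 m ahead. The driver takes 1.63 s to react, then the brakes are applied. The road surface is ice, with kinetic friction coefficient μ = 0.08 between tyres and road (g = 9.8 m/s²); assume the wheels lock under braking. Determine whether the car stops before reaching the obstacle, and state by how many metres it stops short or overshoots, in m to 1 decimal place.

No — it overshoots by 218.4 m

89 mph × 0.44704 = 39.7866 m/s.
a = μg = 0.08 × 9.8 = 0.784 m/s².
Reaction distance = 39.7866 × 1.63 = 64.852 m.
Braking distance = v²/(2a) = 1582.974 / 1.568 = 1009.550 m.
Total stopping distance = 64.852 + 1009.550 = 1074.402 m, vs 856 m available — it cannot stop in time and overshoots by 1074.402 − 856 = 218.402 m.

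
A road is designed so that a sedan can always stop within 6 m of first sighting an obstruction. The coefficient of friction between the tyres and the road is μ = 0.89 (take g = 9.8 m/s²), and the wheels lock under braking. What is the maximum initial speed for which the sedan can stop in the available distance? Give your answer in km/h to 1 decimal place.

a = μg = 0.89 × 9.8 = 8.722 m/s².
v²/(2a) = d ⇒ v = √(2 × 8.722 × 6) = √104.66 = 10.2303 m/s.
10.2303 m/s × 3.6 = 36.829 km/h.

Maximum speed ≈ 36.8 km/h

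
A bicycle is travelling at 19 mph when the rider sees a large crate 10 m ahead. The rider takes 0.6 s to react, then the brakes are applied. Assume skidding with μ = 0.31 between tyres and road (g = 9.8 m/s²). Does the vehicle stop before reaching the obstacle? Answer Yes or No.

19 mph × 0.44704 = 8.4938 m/s.
a = μg = 0.31 × 9.8 = 3.038 m/s².
Reaction distance = 8.4938 × 0.6 = 5.096 m.
Braking distance = v²/(2a) = 72.145 / 6.076 = 11.874 m.
Total stopping distance = 5.096 + 11.874 = 16.970 m, vs 10 m available — it cannot stop in time and overshoots by 16.970 − 10 = 6.970 m.

No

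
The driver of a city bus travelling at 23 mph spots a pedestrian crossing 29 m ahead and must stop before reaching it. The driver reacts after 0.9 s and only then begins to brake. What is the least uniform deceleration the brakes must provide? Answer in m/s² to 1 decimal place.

Required deceleration ≈ 2.7 m/s²

23 mph × 0.44704 = 10.2819 m/s.
Distance covered during reaction = 10.2819 × 0.9 = 9.254 m.
Distance available for braking: 29 − 9.254 = 19.746 m.
v² = 2a·d ⇒ a = v²/(2d) = 10.2819² / (2 × 19.746) = 105.717 / 39.492 = 2.6769 m/s².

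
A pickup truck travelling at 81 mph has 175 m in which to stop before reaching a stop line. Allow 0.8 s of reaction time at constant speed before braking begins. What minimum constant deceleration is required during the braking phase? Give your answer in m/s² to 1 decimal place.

81 mph × 0.44704 = 36.2102 m/s.
Distance covered during reaction = 36.2102 × 0.8 = 28.968 m.
Distance available for braking: 175 − 28.968 = 146.032 m.
v² = 2a·d ⇒ a = v²/(2d) = 36.2102² / (2 × 146.032) = 1311.179 / 292.064 = 4.4894 m/s².

Required deceleration ≈ 4.5 m/s²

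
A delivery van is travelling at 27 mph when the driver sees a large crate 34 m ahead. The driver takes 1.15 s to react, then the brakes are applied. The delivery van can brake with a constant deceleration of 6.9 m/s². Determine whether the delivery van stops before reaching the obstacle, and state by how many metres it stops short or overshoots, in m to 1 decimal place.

27 mph × 0.44704 = 12.0701 m/s.
Reaction distance = 12.0701 × 1.15 = 13.881 m.
Braking distance = v²/(2a) = 145.687 / 13.800 = 10.557 m.
Total stopping distance = 13.881 + 10.557 = 24.438 m, vs 34 m available — it stops with 34 − 24.438 = 9.562 m to spare.

Yes — it stops 9.6 m short of the obstacle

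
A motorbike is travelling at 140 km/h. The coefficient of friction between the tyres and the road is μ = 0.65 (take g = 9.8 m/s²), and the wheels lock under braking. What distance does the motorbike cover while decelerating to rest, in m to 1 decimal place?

Braking distance ≈ 118.7 m

140 km/h ÷ 3.6 = 38.8889 m/s.
a = μg = 0.65 × 9.8 = 6.370 m/s².
Braking distance = v²/(2a) = 38.8889² / (2 × 6.370) = 1512.347 / 12.740 = 118.709 m.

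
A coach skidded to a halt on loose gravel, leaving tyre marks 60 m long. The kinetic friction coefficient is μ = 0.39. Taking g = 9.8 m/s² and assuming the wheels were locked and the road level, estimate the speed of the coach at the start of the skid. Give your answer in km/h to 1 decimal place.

Deceleration a = μg = 0.39 × 9.8 = 3.822 m/s².
v = √(2a·d) = √(2 × 3.822 × 60) = √458.640 = 21.4159 m/s.
= 21.4159 × 3.6 = 77.097 km/h.

Initial speed ≈ 77.1 km/h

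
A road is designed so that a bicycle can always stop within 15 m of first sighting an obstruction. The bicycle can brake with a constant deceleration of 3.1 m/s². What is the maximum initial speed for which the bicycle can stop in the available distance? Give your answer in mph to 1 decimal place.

v²/(2a) = d ⇒ v = √(2 × 3.100 × 15) = √93.00 = 9.6437 m/s.
9.6437 m/s ÷ 0.44704 = 21.572 mph.

Maximum speed ≈ 21.6 mph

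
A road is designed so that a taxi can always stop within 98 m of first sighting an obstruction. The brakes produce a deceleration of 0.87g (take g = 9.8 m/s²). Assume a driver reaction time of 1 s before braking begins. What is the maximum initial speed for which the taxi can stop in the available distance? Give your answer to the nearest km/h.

a = 0.87 × 9.8 = 8.526 m/s².
Stopping distance: v·t_r + v²/(2a) = 98 with t_r = 1 s and a = 8.526 m/s².
So v² + 17.052 v − 1671.10 = 0.
Positive root: v = −a·t_r + √((a·t_r)² + 2a·d) = −8.526 + √(72.693 + 1671.10) = 33.2327 m/s.
33.2327 m/s × 3.6 = 119.638 km/h.

Maximum speed ≈ 120 km/h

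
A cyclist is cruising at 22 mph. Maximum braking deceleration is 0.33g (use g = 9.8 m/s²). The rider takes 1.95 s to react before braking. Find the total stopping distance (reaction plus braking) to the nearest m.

Total stopping distance ≈ 34 m

22 mph × 0.44704 = 9.8349 m/s.
a = 0.33 × 9.8 = 3.234 m/s².
Reaction distance = v·t_r = 9.8349 × 1.95 = 19.178 m.
Braking distance = v²/(2a) = 9.8349² / (2 × 3.234) = 96.725 / 6.468 = 14.954 m.
Total = 19.178 + 14.954 = 34.132 m.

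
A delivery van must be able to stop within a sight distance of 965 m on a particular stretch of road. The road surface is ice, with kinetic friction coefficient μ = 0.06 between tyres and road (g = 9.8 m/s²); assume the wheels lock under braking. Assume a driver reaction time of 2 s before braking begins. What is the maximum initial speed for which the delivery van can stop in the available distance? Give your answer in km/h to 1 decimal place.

a = μg = 0.06 × 9.8 = 0.588 m/s².
Stopping distance: v·t_r + v²/(2a) = 965 with t_r = 2 s and a = 0.588 m/s².
So v² + 2.352 v − 1134.84 = 0.
Positive root: v = −a·t_r + √((a·t_r)² + 2a·d) = −1.176 + √(1.383 + 1134.84) = 32.5319 m/s.
32.5319 m/s × 3.6 = 117.115 km/h.

Maximum speed ≈ 117.1 km/h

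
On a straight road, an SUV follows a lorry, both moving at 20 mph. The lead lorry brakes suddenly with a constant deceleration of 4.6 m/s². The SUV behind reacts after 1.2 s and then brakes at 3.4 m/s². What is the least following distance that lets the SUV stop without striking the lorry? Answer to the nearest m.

Minimum gap ≈ 14 m

20 mph × 0.44704 = 8.9408 m/s.
Leader travels v²/(2a_L) = 79.938 / 9.200 = 8.689 m before stopping.
Follower covers v·t_r = 8.9408 × 1.2 = 10.729 m while reacting, then v²/(2a_F) = 79.938 / 6.800 = 11.756 m while braking, for a total of 10.729 + 11.756 = 22.485 m.
Since a_F ≤ a_L and the follower starts braking later, the follower is never slower than the leader, so the closest approach is when both have stopped.
Minimum gap = 22.485 − 8.689 = 13.796 m.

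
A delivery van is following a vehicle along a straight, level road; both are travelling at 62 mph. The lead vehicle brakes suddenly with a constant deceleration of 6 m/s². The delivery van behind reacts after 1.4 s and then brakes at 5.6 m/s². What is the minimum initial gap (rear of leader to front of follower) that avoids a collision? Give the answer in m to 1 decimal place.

62 mph × 0.44704 = 27.7165 m/s.
Leader travels v²/(2a_L) = 768.204 / 12.000 = 64.017 m before stopping.
Follower covers v·t_r = 27.7165 × 1.4 = 38.803 m while reacting, then v²/(2a_F) = 768.204 / 11.200 = 68.590 m while braking, for a total of 38.803 + 68.590 = 107.393 m.
Since a_F ≤ a_L and the follower starts braking later, the follower is never slower than the leader, so the closest approach is when both have stopped.
Minimum gap = 107.393 − 64.017 = 43.376 m.

Minimum gap ≈ 43.4 m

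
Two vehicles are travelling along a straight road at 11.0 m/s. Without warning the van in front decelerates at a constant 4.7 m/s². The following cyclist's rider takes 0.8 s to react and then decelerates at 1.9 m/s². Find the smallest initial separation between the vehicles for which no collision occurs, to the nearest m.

Minimum gap ≈ 28 m

Leader travels v²/(2a_L) = 121.000 / 9.400 = 12.872 m before stopping.
Follower covers v·t_r = 11.0000 × 0.8 = 8.800 m while reacting, then v²/(2a_F) = 121.000 / 3.800 = 31.842 m while braking, for a total of 8.800 + 31.842 = 40.642 m.
Since a_F ≤ a_L and the follower starts braking later, the follower is never slower than the leader, so the closest approach is when both have stopped.
Minimum gap = 40.642 − 12.872 = 27.770 m.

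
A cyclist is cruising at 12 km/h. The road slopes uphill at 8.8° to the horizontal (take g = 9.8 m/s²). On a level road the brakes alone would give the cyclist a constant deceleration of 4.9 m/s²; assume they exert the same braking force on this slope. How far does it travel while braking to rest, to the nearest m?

Braking distance ≈ 1 m

12 km/h ÷ 3.6 = 3.3333 m/s.
Gravity along the uphill slope adds to the braking deceleration: a_eff = 4.900 + 9.8·sin 8.8° = 4.900 + 1.499 = 6.399 m/s².
Braking distance = v²/(2a) = 3.3333² / (2 × 6.399) = 11.111 / 12.798 = 0.868 m.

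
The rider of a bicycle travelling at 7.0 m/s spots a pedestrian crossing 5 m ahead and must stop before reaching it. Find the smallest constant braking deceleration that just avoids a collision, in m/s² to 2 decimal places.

Required deceleration ≈ 4.90 m/s²

v² = 2a·d ⇒ a = v²/(2d) = 7.0000² / (2 × 5.000) = 49.000 / 10.000 = 4.9000 m/s².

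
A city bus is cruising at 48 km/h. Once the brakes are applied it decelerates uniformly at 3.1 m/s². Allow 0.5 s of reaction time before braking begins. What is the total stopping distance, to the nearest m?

Total stopping distance ≈ 35 m

48 km/h ÷ 3.6 = 13.3333 m/s.
Reaction distance = v·t_r = 13.3333 × 0.5 = 6.667 m.
Braking distance = v²/(2a) = 13.3333² / (2 × 3.100) = 177.777 / 6.200 = 28.674 m.
Total = 6.667 + 28.674 = 35.341 m.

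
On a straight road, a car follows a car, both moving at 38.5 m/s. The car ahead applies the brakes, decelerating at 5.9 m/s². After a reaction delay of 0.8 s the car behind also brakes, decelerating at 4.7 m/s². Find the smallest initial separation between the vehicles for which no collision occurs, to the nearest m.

Leader travels v²/(2a_L) = 1482.250 / 11.800 = 125.614 m before stopping.
Follower covers v·t_r = 38.5000 × 0.8 = 30.800 m while reacting, then v²/(2a_F) = 1482.250 / 9.400 = 157.686 m while braking, for a total of 30.800 + 157.686 = 188.486 m.
Since a_F ≤ a_L and the follower starts braking later, the follower is never slower than the leader, so the closest approach is when both have stopped.
Minimum gap = 188.486 − 125.614 = 62.872 m.

Minimum gap ≈ 63 m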